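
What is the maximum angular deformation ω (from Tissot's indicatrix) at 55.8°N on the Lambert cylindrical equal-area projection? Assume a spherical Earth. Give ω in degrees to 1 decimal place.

The Lambert cylindrical equal-area projection is the cylindrical equal-area projection with its standard parallel at the equator (φ₀ = 0). For cylindrical equal-area with standard parallel φ₀, h = cos φ / cos φ₀ and k = cos φ₀ / cos φ, so h·k = 1.
At 55.8°: h = 0.5621, k = 1.779; principal scales a = 1.779, b = 0.5621.
sin(ω/2) = (a − b)/(a + b) = 1.217/2.341 = 0.5198, so ω = 2 arcsin(0.5198) ≈ 62.6°.

62.6°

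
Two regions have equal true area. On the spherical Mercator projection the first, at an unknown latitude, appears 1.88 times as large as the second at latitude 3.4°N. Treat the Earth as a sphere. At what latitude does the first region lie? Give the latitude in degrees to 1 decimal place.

43.3°

For equal true areas on Mercator, apparent areas scale as sec²φ, so the ratio is cos²φ₂ / cos²φ₁.
cos²φ₂ / cos²φ₁ = 1.88  ⇒  cos φ₁ = cos 3.4° / √1.88 = 0.9982/1.371 = 0.7280.
φ₁ = arccos(0.7280) ≈ 43.3°.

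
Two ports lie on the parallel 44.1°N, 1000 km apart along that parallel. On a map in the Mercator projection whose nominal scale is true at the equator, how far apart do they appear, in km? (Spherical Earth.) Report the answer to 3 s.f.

The Mercator projection is conformal; its linear scale factor is the same in every direction and equals sec φ = 1/cos φ.
Along the parallel, k = sec 44.1° = 1/0.7181 = 1.393.
Map distance = 1000 × 1.393 ≈ 1390 km.

1390 km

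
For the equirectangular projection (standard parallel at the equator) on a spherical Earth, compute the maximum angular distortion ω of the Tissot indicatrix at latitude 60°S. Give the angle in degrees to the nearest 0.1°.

In the plate carrée (x = Rλ, y = Rφ), meridians are true-scale (h = 1) and parallels are stretched by k = sec φ.
At 60°: h = 1.000, k = 2.000; principal scales a = 2.000, b = 1.000.
sin(ω/2) = (a − b)/(a + b) = 1.0000/3.000 = 0.3333, so ω = 2 arcsin(0.3333) ≈ 38.9°.

38.9°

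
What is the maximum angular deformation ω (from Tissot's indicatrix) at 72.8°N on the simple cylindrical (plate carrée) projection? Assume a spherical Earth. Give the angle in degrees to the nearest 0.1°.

In the plate carrée (x = Rλ, y = Rφ), meridians are true-scale (h = 1) and parallels are stretched by k = sec φ.
At 72.8°: h = 1.000, k = 3.382; principal scales a = 3.382, b = 1.000.
sin(ω/2) = (a − b)/(a + b) = 2.382/4.382 = 0.5436, so ω = 2 arcsin(0.5436) ≈ 65.9°.

65.9°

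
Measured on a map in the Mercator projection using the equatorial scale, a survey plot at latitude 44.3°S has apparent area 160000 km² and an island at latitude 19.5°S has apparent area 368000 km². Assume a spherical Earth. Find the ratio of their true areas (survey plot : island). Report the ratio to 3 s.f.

0.251

Since Mercator area scale is 1/cos²φ, the true area equals the apparent area multiplied by cos²φ.
True area of survey plot: 160000 × cos²(44.3°) = 160000 × 0.5122 = 81950 km².
True area of island: 368000 × cos²(19.5°) = 368000 × 0.8886 = 327000 km².
Ratio = 81950 / 327000 ≈ 0.251.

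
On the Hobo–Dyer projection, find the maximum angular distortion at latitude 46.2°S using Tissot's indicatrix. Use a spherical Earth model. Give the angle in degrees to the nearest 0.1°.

15.6°

The Hobo–Dyer projection is cylindrical equal-area with φ₀ = 37.5°. For cylindrical equal-area with standard parallel φ₀, h = cos φ / cos φ₀ and k = cos φ₀ / cos φ, so h·k = 1.
At 46.2°: h = 0.8724, k = 1.146; principal scales a = 1.146, b = 0.8724.
sin(ω/2) = (a − b)/(a + b) = 0.2738/2.019 = 0.1356, so ω = 2 arcsin(0.1356) ≈ 15.6°.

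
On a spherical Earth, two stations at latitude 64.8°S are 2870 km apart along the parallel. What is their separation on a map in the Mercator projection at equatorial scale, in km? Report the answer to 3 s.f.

The Mercator projection is conformal; its linear scale factor is the same in every direction and equals sec φ = 1/cos φ.
Along the parallel, k = sec 64.8° = 1/0.4258 = 2.349.
Map distance = 2870 × 2.349 ≈ 6740 km.

6740 km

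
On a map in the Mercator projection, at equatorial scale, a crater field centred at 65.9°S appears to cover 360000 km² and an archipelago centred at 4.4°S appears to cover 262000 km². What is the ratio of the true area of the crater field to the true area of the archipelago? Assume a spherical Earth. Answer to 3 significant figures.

0.230

On Mercator the areal scale is sec²φ, so true area = apparent × cos²φ.
True area of crater field: 360000 × cos²(65.9°) = 360000 × 0.1667 = 60020 km².
True area of archipelago: 262000 × cos²(4.4°) = 262000 × 0.9941 = 260500 km².
Ratio = 60020 / 260500 ≈ 0.230.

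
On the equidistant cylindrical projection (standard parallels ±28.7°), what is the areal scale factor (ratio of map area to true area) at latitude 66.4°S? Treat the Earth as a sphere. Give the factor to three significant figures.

With standard parallel φ₀ = 28.7°, the equirectangular projection gives x = Rλ cos φ₀, y = Rφ, so h = 1 and k = cos 28.7° / cos φ.
Areal scale = h·k = 1 × cos φ₀ / cos φ; at 66.4°, h = 1.000, k = 2.191, so h·k = 2.191.

2.19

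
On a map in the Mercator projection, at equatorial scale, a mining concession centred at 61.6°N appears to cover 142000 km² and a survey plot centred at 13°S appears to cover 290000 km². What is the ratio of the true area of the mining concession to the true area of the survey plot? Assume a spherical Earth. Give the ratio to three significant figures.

Mercator's areal exaggeration is sec²φ; hence true area = (apparent area) · cos²φ.
True area of mining concession: 142000 × cos²(61.6°) = 142000 × 0.2262 = 32120 km².
True area of survey plot: 290000 × cos²(13°) = 290000 × 0.9494 = 275300 km².
Ratio = 32120 / 275300 ≈ 0.117.

0.117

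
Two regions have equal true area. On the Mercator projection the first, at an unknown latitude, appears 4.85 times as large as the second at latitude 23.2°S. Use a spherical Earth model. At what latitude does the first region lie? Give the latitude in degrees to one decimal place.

For equal true areas on Mercator, apparent areas scale as sec²φ, so the ratio is cos²φ₂ / cos²φ₁.
cos²φ₂ / cos²φ₁ = 4.85  ⇒  cos φ₁ = cos 23.2° / √4.85 = 0.9191/2.202 = 0.4174.
φ₁ = arccos(0.4174) ≈ 65.3°.

65.3°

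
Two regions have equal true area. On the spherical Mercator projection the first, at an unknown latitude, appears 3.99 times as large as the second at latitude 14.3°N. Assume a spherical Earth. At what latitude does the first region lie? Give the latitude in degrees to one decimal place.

61.0°

Mercator areal scale is sec²φ, so apparent-area ratio = sec²φ₁ / sec²φ₂ = cos²φ₂ / cos²φ₁.
cos²φ₂ / cos²φ₁ = 3.99  ⇒  cos φ₁ = cos 14.3° / √3.99 = 0.9690/1.997 = 0.4851.
φ₁ = arccos(0.4851) ≈ 61.0°.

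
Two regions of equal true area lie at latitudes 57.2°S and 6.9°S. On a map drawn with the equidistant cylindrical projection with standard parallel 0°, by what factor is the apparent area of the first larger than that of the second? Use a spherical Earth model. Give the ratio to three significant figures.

Plate carrée maps x = Rλ, y = Rφ. The meridian scale is h = 1 and the parallel scale is k = 1/cos φ = sec φ.
Areal scale at 57.2°: h·k = 1.000 × 1.846 = 1.846.
Areal scale at 6.9°: h·k = 1.000 × 1.007 = 1.007.
Ratio = 1.846/1.007 ≈ 1.83.

1.83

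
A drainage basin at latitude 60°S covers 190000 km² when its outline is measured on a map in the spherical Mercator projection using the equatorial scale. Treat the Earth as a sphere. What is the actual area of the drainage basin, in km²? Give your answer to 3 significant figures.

47500 km²

Mercator is conformal, so the point scale is isotropic: h = k = sec φ = 1/cos φ.
Areal scale = k² = sec²φ = 1/cos²(60°) = 1/0.5000² = 4.000.
True area = apparent / (areal scale) = 190000 / 4.000 ≈ 47500 km².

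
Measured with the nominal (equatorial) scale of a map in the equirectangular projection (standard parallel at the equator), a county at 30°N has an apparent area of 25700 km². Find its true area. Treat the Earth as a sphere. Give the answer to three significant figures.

22300 km²

In the plate carrée (x = Rλ, y = Rφ), meridians are true-scale (h = 1) and parallels are stretched by k = sec φ.
Areal scale = h·k = 1 × sec φ; at 30°, h = 1.000, k = 1.155, so h·k = 1.155.
True area = apparent / (areal scale) = 25700 / 1.155 ≈ 22300 km².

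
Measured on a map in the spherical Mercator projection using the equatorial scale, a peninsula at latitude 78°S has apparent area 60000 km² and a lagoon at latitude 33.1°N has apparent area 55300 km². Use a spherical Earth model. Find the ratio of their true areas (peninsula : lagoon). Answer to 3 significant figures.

Since Mercator area scale is 1/cos²φ, the true area equals the apparent area multiplied by cos²φ.
True area of peninsula: 60000 × cos²(78°) = 60000 × 0.04323 = 2594 km².
True area of lagoon: 55300 × cos²(33.1°) = 55300 × 0.7018 = 38810 km².
Ratio = 2594 / 38810 ≈ 0.0668.

0.0668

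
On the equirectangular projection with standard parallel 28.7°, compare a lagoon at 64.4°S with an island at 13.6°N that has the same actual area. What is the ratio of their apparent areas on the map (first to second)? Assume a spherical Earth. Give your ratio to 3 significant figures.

With standard parallel φ₀ = 28.7°, the equirectangular projection gives x = Rλ cos φ₀, y = Rφ, so h = 1 and k = cos 28.7° / cos φ.
Areal scale at 64.4°: h·k = 1.000 × 2.030 = 2.030.
Areal scale at 13.6°: h·k = 1.000 × 0.9024 = 0.9024.
Ratio = 2.030/0.9024 ≈ 2.25.

2.25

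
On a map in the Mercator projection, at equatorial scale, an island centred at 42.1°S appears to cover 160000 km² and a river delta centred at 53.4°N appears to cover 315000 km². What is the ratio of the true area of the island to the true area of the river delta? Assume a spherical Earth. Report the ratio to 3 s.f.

0.787

Since Mercator area scale is 1/cos²φ, the true area equals the apparent area multiplied by cos²φ.
True area of island: 160000 × cos²(42.1°) = 160000 × 0.5505 = 88080 km².
True area of river delta: 315000 × cos²(53.4°) = 315000 × 0.3555 = 112000 km².
Ratio = 88080 / 112000 ≈ 0.787.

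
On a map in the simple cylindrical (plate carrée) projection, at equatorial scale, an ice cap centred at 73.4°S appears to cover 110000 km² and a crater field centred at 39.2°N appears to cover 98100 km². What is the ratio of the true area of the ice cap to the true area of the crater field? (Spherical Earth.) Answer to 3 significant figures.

Plate carrée has h = 1 and k = sec φ, giving areal scale sec φ; true area = (apparent area) · cos φ.
True area of ice cap: 110000 × cos(73.4°) = 110000 × 0.2857 = 31430 km².
True area of crater field: 98100 × cos(39.2°) = 98100 × 0.7749 = 76020 km².
Ratio = 31430 / 76020 ≈ 0.413.

0.413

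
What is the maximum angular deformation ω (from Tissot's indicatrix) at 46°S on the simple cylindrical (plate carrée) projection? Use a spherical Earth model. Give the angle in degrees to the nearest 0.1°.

20.8°

In the plate carrée (x = Rλ, y = Rφ), meridians are true-scale (h = 1) and parallels are stretched by k = sec φ.
At 46°: h = 1.000, k = 1.440; principal scales a = 1.440, b = 1.000.
sin(ω/2) = (a − b)/(a + b) = 0.4396/2.440 = 0.1802, so ω = 2 arcsin(0.1802) ≈ 20.8°.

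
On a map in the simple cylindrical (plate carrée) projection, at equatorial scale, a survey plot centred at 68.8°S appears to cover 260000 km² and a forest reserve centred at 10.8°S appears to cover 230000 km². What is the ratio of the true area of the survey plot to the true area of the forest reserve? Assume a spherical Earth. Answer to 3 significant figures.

0.416

On the plate carrée, areal scale = h·k = 1 × sec φ, so true area = apparent × cos φ.
True area of survey plot: 260000 × cos(68.8°) = 260000 × 0.3616 = 94020 km².
True area of forest reserve: 230000 × cos(10.8°) = 230000 × 0.9823 = 225900 km².
Ratio = 94020 / 225900 ≈ 0.416.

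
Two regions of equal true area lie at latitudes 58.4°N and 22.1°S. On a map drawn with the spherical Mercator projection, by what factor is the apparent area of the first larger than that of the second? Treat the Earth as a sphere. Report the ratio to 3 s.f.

On Mercator, area is exaggerated by sec²φ = 1/cos²φ.
At 58.4°: sec²(58.4°) = 1/0.5240² = 3.642.
At 22.1°: sec²(22.1°) = 1/0.9265² = 1.165.
Ratio = 3.642/1.165 = cos²(22.1°)/cos²(58.4°) ≈ 3.13.

3.13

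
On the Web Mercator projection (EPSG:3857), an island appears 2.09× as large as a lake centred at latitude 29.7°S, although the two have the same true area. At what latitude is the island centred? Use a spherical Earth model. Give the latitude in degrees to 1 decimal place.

Mercator areal scale is sec²φ, so apparent-area ratio = sec²φ₁ / sec²φ₂ = cos²φ₂ / cos²φ₁.
cos²φ₂ / cos²φ₁ = 2.09  ⇒  cos φ₁ = cos 29.7° / √2.09 = 0.8686/1.446 = 0.6008.
φ₁ = arccos(0.6008) ≈ 53.1°.

53.1°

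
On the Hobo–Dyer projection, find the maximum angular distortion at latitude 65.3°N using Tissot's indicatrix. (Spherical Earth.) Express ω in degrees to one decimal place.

68.9°

The Hobo–Dyer projection is cylindrical equal-area with φ₀ = 37.5°. A cylindrical equal-area projection with standard parallel φ₀ has meridian scale h = cos φ / cos φ₀ and parallel scale k = cos φ₀ / cos φ (so areas are preserved, h·k = 1).
At 65.3°: h = 0.5267, k = 1.899; principal scales a = 1.899, b = 0.5267.
sin(ω/2) = (a − b)/(a + b) = 1.372/2.425 = 0.5657, so ω = 2 arcsin(0.5657) ≈ 68.9°.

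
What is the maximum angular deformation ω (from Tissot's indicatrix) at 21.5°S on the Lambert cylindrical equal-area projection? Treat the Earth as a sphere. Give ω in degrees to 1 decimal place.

8.3°

The Lambert cylindrical equal-area projection is the cylindrical equal-area projection with its standard parallel at the equator (φ₀ = 0). For cylindrical equal-area with standard parallel φ₀, h = cos φ / cos φ₀ and k = cos φ₀ / cos φ, so h·k = 1.
At 21.5°: h = 0.9304, k = 1.075; principal scales a = 1.075, b = 0.9304.
sin(ω/2) = (a − b)/(a + b) = 0.1444/2.005 = 0.07200, so ω = 2 arcsin(0.07200) ≈ 8.3°.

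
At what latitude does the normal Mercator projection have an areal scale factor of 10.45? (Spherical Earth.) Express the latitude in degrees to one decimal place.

Mercator areal scale is sec²φ.
sec²φ = 10.45  ⇒  cos²φ = 0.09569  ⇒  cos φ = 0.3093.
φ = arccos(0.3093) ≈ 72.0°.

72.0°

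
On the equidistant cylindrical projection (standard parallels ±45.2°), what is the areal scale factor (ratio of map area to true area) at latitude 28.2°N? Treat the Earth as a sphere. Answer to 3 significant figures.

With standard parallel φ₀ = 45.2°, the equirectangular projection gives x = Rλ cos φ₀, y = Rφ, so h = 1 and k = cos 45.2° / cos φ.
Areal scale = h·k = 1 × cos φ₀ / cos φ; at 28.2°, h = 1.000, k = 0.7995, so h·k = 0.7995.

0.800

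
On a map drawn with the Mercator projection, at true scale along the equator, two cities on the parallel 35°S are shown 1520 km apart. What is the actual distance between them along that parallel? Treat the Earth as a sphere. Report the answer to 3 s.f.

1250 km

Mercator is conformal, so the point scale is isotropic: h = k = sec φ = 1/cos φ.
Along the parallel at 35°, map distances are exaggerated by k = sec 35° = 1.221.
True distance = 1520 / 1.221 = 1520 × cos 35° ≈ 1250 km.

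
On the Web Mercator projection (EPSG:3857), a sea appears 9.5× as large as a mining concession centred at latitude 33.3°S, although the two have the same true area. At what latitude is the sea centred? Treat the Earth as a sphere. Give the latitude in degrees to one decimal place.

74.3°

Mercator areal scale is sec²φ, so apparent-area ratio = sec²φ₁ / sec²φ₂ = cos²φ₂ / cos²φ₁.
cos²φ₂ / cos²φ₁ = 9.5  ⇒  cos φ₁ = cos 33.3° / √9.5 = 0.8358/3.082 = 0.2712.
φ₁ = arccos(0.2712) ≈ 74.3°.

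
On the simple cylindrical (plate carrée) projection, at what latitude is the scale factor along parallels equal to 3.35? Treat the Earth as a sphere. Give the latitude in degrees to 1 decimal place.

72.6°

Plate carrée: h = 1, k = sec φ along parallels.
sec φ = 3.35  ⇒  cos φ = 0.2985  ⇒  φ ≈ 72.6°.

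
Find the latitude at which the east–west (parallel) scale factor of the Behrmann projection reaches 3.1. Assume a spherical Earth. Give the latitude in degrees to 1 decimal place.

The Behrmann projection is cylindrical equal-area with φ₀ = 30°. A cylindrical equal-area projection with standard parallel φ₀ has meridian scale h = cos φ / cos φ₀ and parallel scale k = cos φ₀ / cos φ (so areas are preserved, h·k = 1).
k = cos φ₀ / cos φ = 3.1  ⇒  cos φ = cos 30° / 3.1 = 0.2794.
φ = arccos(0.2794) ≈ 73.8°.

73.8°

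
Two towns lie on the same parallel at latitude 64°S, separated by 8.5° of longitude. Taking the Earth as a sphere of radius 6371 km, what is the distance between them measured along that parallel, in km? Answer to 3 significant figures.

Arc length along a parallel = R cos φ · Δλ (with Δλ in radians).
= 6371 × cos 64° × (8.5° × π/180) = 6371 × 0.4384 × 0.1484 ≈ 414 km.

414 km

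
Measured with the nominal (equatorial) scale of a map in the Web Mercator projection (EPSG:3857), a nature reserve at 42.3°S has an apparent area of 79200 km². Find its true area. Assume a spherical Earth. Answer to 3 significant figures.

43300 km²

For Mercator, h = k = sec φ (a conformal cylindrical projection has a single point scale, 1/cos φ).
Areal scale = k² = sec²φ = 1/cos²(42.3°) = 1/0.7396² = 1.828.
True area = apparent / (areal scale) = 79200 / 1.828 ≈ 43300 km².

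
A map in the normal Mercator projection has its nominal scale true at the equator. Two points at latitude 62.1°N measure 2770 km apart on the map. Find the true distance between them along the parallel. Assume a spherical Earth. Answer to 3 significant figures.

1300 km

The Mercator projection is conformal; its linear scale factor is the same in every direction and equals sec φ = 1/cos φ.
Along the parallel at 62.1°, map distances are exaggerated by k = sec 62.1° = 2.137.
True distance = 2770 / 2.137 = 2770 × cos 62.1° ≈ 1300 km.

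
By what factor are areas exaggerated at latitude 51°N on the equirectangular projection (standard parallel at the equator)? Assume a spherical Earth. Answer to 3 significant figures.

1.59

Plate carrée maps x = Rλ, y = Rφ. The meridian scale is h = 1 and the parallel scale is k = 1/cos φ = sec φ.
Areal scale = h·k = 1 × sec φ; at 51°, h = 1.000, k = 1.589, so h·k = 1.589.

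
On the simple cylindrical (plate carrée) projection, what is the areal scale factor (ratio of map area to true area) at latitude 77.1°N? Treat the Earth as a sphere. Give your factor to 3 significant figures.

4.48

For the equirectangular projection with φ₀ = 0 (plate carrée), h = 1 along meridians and k = sec φ along parallels.
Areal scale = h·k = 1 × sec φ; at 77.1°, h = 1.000, k = 4.479, so h·k = 4.479.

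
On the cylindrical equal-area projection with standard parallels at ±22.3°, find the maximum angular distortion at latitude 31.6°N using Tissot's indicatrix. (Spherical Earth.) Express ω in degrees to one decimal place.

Cylindrical equal-area (φ₀ = 22.3°): h = cos φ / cos 22.3° along meridians, k = cos 22.3° / cos φ along parallels; h·k = 1.
At 31.6°: h = 0.9206, k = 1.086; principal scales a = 1.086, b = 0.9206.
sin(ω/2) = (a − b)/(a + b) = 0.1657/2.007 = 0.08257, so ω = 2 arcsin(0.08257) ≈ 9.5°.

9.5°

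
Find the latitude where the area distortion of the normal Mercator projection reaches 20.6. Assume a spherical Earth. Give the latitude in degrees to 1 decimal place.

Mercator areal scale is sec²φ.
sec²φ = 20.6  ⇒  cos²φ = 0.04854  ⇒  cos φ = 0.2203.
φ = arccos(0.2203) ≈ 77.3°.

77.3°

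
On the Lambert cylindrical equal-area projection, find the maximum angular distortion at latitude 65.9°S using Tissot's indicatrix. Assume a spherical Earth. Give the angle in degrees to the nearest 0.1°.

91.2°

The Lambert cylindrical equal-area projection is the cylindrical equal-area projection with its standard parallel at the equator (φ₀ = 0). For cylindrical equal-area with standard parallel φ₀, h = cos φ / cos φ₀ and k = cos φ₀ / cos φ, so h·k = 1.
At 65.9°: h = 0.4083, k = 2.449; principal scales a = 2.449, b = 0.4083.
sin(ω/2) = (a − b)/(a + b) = 2.041/2.857 = 0.7142, so ω = 2 arcsin(0.7142) ≈ 91.2°.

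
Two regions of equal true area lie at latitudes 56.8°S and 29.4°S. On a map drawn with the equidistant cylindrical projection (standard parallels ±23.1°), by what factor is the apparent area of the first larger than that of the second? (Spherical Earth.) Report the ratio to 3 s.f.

With standard parallel φ₀ = 23.1°, the equirectangular projection gives x = Rλ cos φ₀, y = Rφ, so h = 1 and k = cos 23.1° / cos φ.
Areal scale at 56.8°: h·k = 1.000 × 1.680 = 1.680.
Areal scale at 29.4°: h·k = 1.000 × 1.056 = 1.056.
Ratio = 1.680/1.056 ≈ 1.59.

1.59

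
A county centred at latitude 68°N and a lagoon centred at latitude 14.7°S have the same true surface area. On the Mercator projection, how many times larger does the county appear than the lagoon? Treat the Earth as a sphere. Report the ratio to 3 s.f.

Mercator is conformal with k = sec φ, so areal scale = k² = sec²φ.
At 68°: sec²(68°) = 1/0.3746² = 7.126.
At 14.7°: sec²(14.7°) = 1/0.9673² = 1.069.
Ratio = 7.126/1.069 = cos²(14.7°)/cos²(68°) ≈ 6.67.

6.67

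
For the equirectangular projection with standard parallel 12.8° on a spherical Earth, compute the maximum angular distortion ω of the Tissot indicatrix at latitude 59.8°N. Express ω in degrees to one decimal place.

37.3°

In the equirectangular projection with standard parallel φ₀ = 12.8° (x = Rλ cos φ₀, y = Rφ), meridians are true-scale (h = 1) and the parallel scale is k = cos φ₀ / cos φ.
At 59.8°: h = 1.000, k = 1.939; principal scales a = 1.939, b = 1.000.
sin(ω/2) = (a − b)/(a + b) = 0.9386/2.939 = 0.3194, so ω = 2 arcsin(0.3194) ≈ 37.3°.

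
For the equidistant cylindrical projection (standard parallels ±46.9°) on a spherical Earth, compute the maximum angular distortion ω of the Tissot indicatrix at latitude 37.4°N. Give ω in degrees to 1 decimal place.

The equidistant cylindrical projection with φ₀ = 46.9° has h = 1 (meridians true) and k = cos φ₀ / cos φ along parallels.
At 37.4°: h = 1.000, k = 0.8601; principal scales a = 1.000, b = 0.8601.
sin(ω/2) = (a − b)/(a + b) = 0.1399/1.860 = 0.07521, so ω = 2 arcsin(0.07521) ≈ 8.6°.

8.6°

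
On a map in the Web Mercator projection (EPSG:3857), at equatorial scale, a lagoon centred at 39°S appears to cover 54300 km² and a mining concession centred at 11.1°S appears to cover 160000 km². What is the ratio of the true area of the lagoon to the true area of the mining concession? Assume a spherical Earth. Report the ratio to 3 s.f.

0.213

Mercator's areal exaggeration is sec²φ; hence true area = (apparent area) · cos²φ.
True area of lagoon: 54300 × cos²(39°) = 54300 × 0.6040 = 32790 km².
True area of mining concession: 160000 × cos²(11.1°) = 160000 × 0.9629 = 154100 km².
Ratio = 32790 / 154100 ≈ 0.213.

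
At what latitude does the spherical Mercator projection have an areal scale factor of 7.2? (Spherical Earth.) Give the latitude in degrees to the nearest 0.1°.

Mercator areal scale is sec²φ.
sec²φ = 7.2  ⇒  cos²φ = 0.1389  ⇒  cos φ = 0.3727.
φ = arccos(0.3727) ≈ 68.1°.

68.1°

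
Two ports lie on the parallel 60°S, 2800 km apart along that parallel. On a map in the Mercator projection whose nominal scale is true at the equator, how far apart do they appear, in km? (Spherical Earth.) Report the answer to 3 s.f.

For Mercator, h = k = sec φ (a conformal cylindrical projection has a single point scale, 1/cos φ).
Along the parallel, k = sec 60° = 1/0.5000 = 2.000.
Map distance = 2800 × 2.000 ≈ 5600 km.

5600 km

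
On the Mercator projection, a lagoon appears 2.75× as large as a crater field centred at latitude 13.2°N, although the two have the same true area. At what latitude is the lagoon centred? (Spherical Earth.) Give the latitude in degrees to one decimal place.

For equal true areas on Mercator, apparent areas scale as sec²φ, so the ratio is cos²φ₂ / cos²φ₁.
cos²φ₂ / cos²φ₁ = 2.75  ⇒  cos φ₁ = cos 13.2° / √2.75 = 0.9736/1.658 = 0.5871.
φ₁ = arccos(0.5871) ≈ 54.0°.

54.0°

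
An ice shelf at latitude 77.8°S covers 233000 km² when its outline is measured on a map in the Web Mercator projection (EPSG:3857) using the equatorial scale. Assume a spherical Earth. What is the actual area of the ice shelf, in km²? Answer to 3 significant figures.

The Mercator projection is conformal; its linear scale factor is the same in every direction and equals sec φ = 1/cos φ.
Areal scale = k² = sec²φ = 1/cos²(77.8°) = 1/0.2113² = 22.39.
True area = apparent / (areal scale) = 233000 / 22.39 ≈ 10400 km².

10400 km²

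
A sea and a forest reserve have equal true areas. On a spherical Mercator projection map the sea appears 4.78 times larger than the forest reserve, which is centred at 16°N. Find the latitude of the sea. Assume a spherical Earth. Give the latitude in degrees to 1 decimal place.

Mercator areal scale is sec²φ, so apparent-area ratio = sec²φ₁ / sec²φ₂ = cos²φ₂ / cos²φ₁.
cos²φ₂ / cos²φ₁ = 4.78  ⇒  cos φ₁ = cos 16° / √4.78 = 0.9613/2.186 = 0.4397.
φ₁ = arccos(0.4397) ≈ 63.9°.

63.9°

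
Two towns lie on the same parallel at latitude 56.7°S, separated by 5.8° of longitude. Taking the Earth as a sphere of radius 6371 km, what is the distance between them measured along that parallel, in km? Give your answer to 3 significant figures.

354 km

Arc length along a parallel = R cos φ · Δλ (with Δλ in radians).
= 6371 × cos 56.7° × (5.8° × π/180) = 6371 × 0.5490 × 0.1012 ≈ 354 km.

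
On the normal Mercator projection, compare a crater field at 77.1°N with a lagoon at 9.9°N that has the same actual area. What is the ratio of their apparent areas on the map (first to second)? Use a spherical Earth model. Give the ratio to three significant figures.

19.5

Mercator is conformal with k = sec φ, so areal scale = k² = sec²φ.
At 77.1°: sec²(77.1°) = 1/0.2233² = 20.06.
At 9.9°: sec²(9.9°) = 1/0.9851² = 1.030.
Ratio = 20.06/1.030 = cos²(9.9°)/cos²(77.1°) ≈ 19.5.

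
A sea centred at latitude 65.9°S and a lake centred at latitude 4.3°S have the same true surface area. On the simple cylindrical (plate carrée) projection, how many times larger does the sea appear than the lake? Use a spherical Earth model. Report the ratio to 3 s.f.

2.44

Plate carrée maps x = Rλ, y = Rφ. The meridian scale is h = 1 and the parallel scale is k = 1/cos φ = sec φ.
Areal scale at 65.9°: h·k = 1.000 × 2.449 = 2.449.
Areal scale at 4.3°: h·k = 1.000 × 1.003 = 1.003.
Ratio = 2.449/1.003 ≈ 2.44.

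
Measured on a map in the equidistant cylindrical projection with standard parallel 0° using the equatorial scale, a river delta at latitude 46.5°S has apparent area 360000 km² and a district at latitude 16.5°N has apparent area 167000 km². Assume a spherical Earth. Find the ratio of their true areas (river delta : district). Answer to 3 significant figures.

Plate carrée has h = 1 and k = sec φ, giving areal scale sec φ; true area = (apparent area) · cos φ.
True area of river delta: 360000 × cos(46.5°) = 360000 × 0.6884 = 247800 km².
True area of district: 167000 × cos(16.5°) = 167000 × 0.9588 = 160100 km².
Ratio = 247800 / 160100 ≈ 1.55.

1.55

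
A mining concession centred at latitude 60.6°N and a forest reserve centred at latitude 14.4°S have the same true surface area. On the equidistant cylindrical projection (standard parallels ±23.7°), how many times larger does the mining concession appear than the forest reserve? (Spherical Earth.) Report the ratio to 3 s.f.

1.97

In the equirectangular projection with standard parallel φ₀ = 23.7° (x = Rλ cos φ₀, y = Rφ), meridians are true-scale (h = 1) and the parallel scale is k = cos φ₀ / cos φ.
Areal scale at 60.6°: h·k = 1.000 × 1.865 = 1.865.
Areal scale at 14.4°: h·k = 1.000 × 0.9454 = 0.9454.
Ratio = 1.865/0.9454 ≈ 1.97.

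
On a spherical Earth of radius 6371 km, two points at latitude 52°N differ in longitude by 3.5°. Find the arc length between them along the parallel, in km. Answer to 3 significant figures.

Arc length along a parallel = R cos φ · Δλ (with Δλ in radians).
= 6371 × cos 52° × (3.5° × π/180) = 6371 × 0.6157 × 0.06109 ≈ 240 km.

240 km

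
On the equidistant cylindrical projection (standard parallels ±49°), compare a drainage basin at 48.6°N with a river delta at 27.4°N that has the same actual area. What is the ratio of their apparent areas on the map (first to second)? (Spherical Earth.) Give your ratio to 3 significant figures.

In the equirectangular projection with standard parallel φ₀ = 49° (x = Rλ cos φ₀, y = Rφ), meridians are true-scale (h = 1) and the parallel scale is k = cos φ₀ / cos φ.
Areal scale at 48.6°: h·k = 1.000 × 0.9921 = 0.9921.
Areal scale at 27.4°: h·k = 1.000 × 0.7390 = 0.7390.
Ratio = 0.9921/0.7390 ≈ 1.34.

1.34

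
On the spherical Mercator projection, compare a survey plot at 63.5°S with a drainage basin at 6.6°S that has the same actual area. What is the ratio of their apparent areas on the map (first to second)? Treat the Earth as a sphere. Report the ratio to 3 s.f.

4.96

Mercator areal scale is sec²φ.
At 63.5°: sec²(63.5°) = 1/0.4462² = 5.023.
At 6.6°: sec²(6.6°) = 1/0.9934² = 1.013.
Ratio = 5.023/1.013 = cos²(6.6°)/cos²(63.5°) ≈ 4.96.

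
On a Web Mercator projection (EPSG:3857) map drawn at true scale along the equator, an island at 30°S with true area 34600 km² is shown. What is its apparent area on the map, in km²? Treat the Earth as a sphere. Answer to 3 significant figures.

46100 km²

The Mercator projection is conformal; its linear scale factor is the same in every direction and equals sec φ = 1/cos φ.
Areal scale = k² = sec²φ = 1/cos²(30°) = 1/0.8660² = 1.333.
Apparent area = 34600 × 1.333 ≈ 46100 km².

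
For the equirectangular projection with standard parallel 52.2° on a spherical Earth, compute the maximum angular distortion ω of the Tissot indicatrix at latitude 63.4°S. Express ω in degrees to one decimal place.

In the equirectangular projection with standard parallel φ₀ = 52.2° (x = Rλ cos φ₀, y = Rφ), meridians are true-scale (h = 1) and the parallel scale is k = cos φ₀ / cos φ.
At 63.4°: h = 1.000, k = 1.369; principal scales a = 1.369, b = 1.000.
sin(ω/2) = (a − b)/(a + b) = 0.3688/2.369 = 0.1557, so ω = 2 arcsin(0.1557) ≈ 17.9°.

17.9°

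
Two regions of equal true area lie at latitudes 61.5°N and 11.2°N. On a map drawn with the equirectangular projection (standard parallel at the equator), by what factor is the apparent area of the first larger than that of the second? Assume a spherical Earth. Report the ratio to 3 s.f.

2.06

Plate carrée maps x = Rλ, y = Rφ. The meridian scale is h = 1 and the parallel scale is k = 1/cos φ = sec φ.
Areal scale at 61.5°: h·k = 1.000 × 2.096 = 2.096.
Areal scale at 11.2°: h·k = 1.000 × 1.019 = 1.019.
Ratio = 2.096/1.019 ≈ 2.06.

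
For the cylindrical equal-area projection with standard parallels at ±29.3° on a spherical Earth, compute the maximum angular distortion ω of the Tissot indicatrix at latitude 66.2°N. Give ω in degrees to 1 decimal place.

For cylindrical equal-area with standard parallel φ₀, h = cos φ / cos φ₀ and k = cos φ₀ / cos φ, so h·k = 1.
At 66.2°: h = 0.4627, k = 2.161; principal scales a = 2.161, b = 0.4627.
sin(ω/2) = (a − b)/(a + b) = 1.698/2.624 = 0.6473, so ω = 2 arcsin(0.6473) ≈ 80.7°.

80.7°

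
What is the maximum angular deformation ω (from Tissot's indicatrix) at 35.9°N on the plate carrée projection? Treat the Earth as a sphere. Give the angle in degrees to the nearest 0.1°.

In the plate carrée (x = Rλ, y = Rφ), meridians are true-scale (h = 1) and parallels are stretched by k = sec φ.
At 35.9°: h = 1.000, k = 1.235; principal scales a = 1.235, b = 1.000.
sin(ω/2) = (a − b)/(a + b) = 0.2345/2.235 = 0.1049, so ω = 2 arcsin(0.1049) ≈ 12.0°.

12.0°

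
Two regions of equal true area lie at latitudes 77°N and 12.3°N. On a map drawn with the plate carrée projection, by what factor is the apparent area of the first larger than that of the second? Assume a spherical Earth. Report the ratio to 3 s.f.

Plate carrée maps x = Rλ, y = Rφ. The meridian scale is h = 1 and the parallel scale is k = 1/cos φ = sec φ.
Areal scale at 77°: h·k = 1.000 × 4.445 = 4.445.
Areal scale at 12.3°: h·k = 1.000 × 1.023 = 1.023.
Ratio = 4.445/1.023 ≈ 4.34.

4.34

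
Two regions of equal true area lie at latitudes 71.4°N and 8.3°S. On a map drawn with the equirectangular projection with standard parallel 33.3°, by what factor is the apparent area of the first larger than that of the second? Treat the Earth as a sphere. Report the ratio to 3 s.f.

With standard parallel φ₀ = 33.3°, the equirectangular projection gives x = Rλ cos φ₀, y = Rφ, so h = 1 and k = cos 33.3° / cos φ.
Areal scale at 71.4°: h·k = 1.000 × 2.620 = 2.620.
Areal scale at 8.3°: h·k = 1.000 × 0.8447 = 0.8447.
Ratio = 2.620/0.8447 ≈ 3.10.

3.10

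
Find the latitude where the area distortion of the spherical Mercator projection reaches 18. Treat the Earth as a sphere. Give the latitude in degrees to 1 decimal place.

Mercator areal scale is sec²φ.
sec²φ = 18  ⇒  cos²φ = 0.05556  ⇒  cos φ = 0.2357.
φ = arccos(0.2357) ≈ 76.4°.

76.4°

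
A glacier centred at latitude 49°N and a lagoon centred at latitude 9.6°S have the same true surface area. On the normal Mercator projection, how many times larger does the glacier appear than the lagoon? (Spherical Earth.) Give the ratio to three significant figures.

Mercator is conformal with k = sec φ, so areal scale = k² = sec²φ.
At 49°: sec²(49°) = 1/0.6561² = 2.323.
At 9.6°: sec²(9.6°) = 1/0.9860² = 1.029.
Ratio = 2.323/1.029 = cos²(9.6°)/cos²(49°) ≈ 2.26.

2.26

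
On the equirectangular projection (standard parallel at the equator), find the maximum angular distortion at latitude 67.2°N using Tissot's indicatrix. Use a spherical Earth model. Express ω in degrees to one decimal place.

52.4°

Plate carrée maps x = Rλ, y = Rφ. The meridian scale is h = 1 and the parallel scale is k = 1/cos φ = sec φ.
At 67.2°: h = 1.000, k = 2.581; principal scales a = 2.581, b = 1.000.
sin(ω/2) = (a − b)/(a + b) = 1.581/3.581 = 0.4414, so ω = 2 arcsin(0.4414) ≈ 52.4°.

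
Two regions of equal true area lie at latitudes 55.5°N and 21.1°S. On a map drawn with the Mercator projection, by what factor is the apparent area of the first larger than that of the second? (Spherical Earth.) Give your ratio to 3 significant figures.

2.71

Mercator is conformal with k = sec φ, so areal scale = k² = sec²φ.
At 55.5°: sec²(55.5°) = 1/0.5664² = 3.117.
At 21.1°: sec²(21.1°) = 1/0.9330² = 1.149.
Ratio = 3.117/1.149 = cos²(21.1°)/cos²(55.5°) ≈ 2.71.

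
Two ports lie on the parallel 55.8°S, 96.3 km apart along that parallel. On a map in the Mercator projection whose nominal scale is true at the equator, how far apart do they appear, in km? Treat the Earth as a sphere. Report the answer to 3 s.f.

For Mercator, h = k = sec φ (a conformal cylindrical projection has a single point scale, 1/cos φ).
Along the parallel, k = sec 55.8° = 1/0.5621 = 1.779.
Map distance = 96.3 × 1.779 ≈ 171 km.

171 km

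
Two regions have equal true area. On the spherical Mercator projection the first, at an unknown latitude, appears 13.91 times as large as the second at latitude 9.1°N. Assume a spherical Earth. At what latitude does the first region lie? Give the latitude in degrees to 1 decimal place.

On Mercator, (apparent₁)/(apparent₂) = sec²φ₁ / sec²φ₂ when true areas are equal.
cos²φ₂ / cos²φ₁ = 13.91  ⇒  cos φ₁ = cos 9.1° / √13.91 = 0.9874/3.730 = 0.2647.
φ₁ = arccos(0.2647) ≈ 74.6°.

74.6°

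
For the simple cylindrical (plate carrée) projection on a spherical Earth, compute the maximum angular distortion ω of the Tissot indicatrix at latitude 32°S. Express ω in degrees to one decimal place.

For the equirectangular projection with φ₀ = 0 (plate carrée), h = 1 along meridians and k = sec φ along parallels.
At 32°: h = 1.000, k = 1.179; principal scales a = 1.179, b = 1.000.
sin(ω/2) = (a − b)/(a + b) = 0.1792/2.179 = 0.08222, so ω = 2 arcsin(0.08222) ≈ 9.4°.

9.4°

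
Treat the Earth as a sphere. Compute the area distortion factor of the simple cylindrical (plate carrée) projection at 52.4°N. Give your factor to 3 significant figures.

1.64

Plate carrée maps x = Rλ, y = Rφ. The meridian scale is h = 1 and the parallel scale is k = 1/cos φ = sec φ.
Areal scale = h·k = 1 × sec φ; at 52.4°, h = 1.000, k = 1.639, so h·k = 1.639.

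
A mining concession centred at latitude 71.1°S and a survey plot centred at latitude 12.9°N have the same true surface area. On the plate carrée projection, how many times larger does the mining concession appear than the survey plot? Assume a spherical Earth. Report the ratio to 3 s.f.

3.01

Plate carrée maps x = Rλ, y = Rφ. The meridian scale is h = 1 and the parallel scale is k = 1/cos φ = sec φ.
Areal scale at 71.1°: h·k = 1.000 × 3.087 = 3.087.
Areal scale at 12.9°: h·k = 1.000 × 1.026 = 1.026.
Ratio = 3.087/1.026 ≈ 3.01.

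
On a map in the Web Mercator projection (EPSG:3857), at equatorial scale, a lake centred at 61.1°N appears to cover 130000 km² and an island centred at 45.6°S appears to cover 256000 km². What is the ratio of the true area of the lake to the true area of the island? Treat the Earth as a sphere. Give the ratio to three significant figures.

0.242

Mercator's areal exaggeration is sec²φ; hence true area = (apparent area) · cos²φ.
True area of lake: 130000 × cos²(61.1°) = 130000 × 0.2336 = 30360 km².
True area of island: 256000 × cos²(45.6°) = 256000 × 0.4895 = 125300 km².
Ratio = 30360 / 125300 ≈ 0.242.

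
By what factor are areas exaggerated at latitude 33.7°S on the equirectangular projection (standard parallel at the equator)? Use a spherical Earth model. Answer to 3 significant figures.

1.20

Plate carrée maps x = Rλ, y = Rφ. The meridian scale is h = 1 and the parallel scale is k = 1/cos φ = sec φ.
Areal scale = h·k = 1 × sec φ; at 33.7°, h = 1.000, k = 1.202, so h·k = 1.202.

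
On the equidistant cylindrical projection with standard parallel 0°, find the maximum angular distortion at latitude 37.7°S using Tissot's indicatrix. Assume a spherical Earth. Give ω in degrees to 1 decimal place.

For the equirectangular projection with φ₀ = 0 (plate carrée), h = 1 along meridians and k = sec φ along parallels.
At 37.7°: h = 1.000, k = 1.264; principal scales a = 1.264, b = 1.000.
sin(ω/2) = (a − b)/(a + b) = 0.2639/2.264 = 0.1166, so ω = 2 arcsin(0.1166) ≈ 13.4°.

13.4°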